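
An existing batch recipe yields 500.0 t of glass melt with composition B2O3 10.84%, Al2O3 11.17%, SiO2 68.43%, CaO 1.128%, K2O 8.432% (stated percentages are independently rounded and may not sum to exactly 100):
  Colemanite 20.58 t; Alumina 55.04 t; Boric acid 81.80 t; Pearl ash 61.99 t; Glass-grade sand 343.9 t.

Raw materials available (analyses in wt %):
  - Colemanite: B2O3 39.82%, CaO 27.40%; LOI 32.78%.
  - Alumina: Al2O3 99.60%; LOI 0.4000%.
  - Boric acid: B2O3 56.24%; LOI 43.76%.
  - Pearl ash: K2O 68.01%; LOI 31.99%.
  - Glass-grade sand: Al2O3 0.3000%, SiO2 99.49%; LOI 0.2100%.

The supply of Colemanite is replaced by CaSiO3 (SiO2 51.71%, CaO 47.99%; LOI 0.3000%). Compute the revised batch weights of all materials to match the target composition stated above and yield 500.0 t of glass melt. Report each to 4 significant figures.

Revised batch per 500.0 t glass melt:
  CaSiO3: 11.75 t
  Alumina: 55.06 t
  Boric acid: 96.37 t
  Pearl ash: 61.99 t
  Glass-grade sand: 337.8 t
Total batch = 563.0 t; LOI loss = 62.97 t

Every computation runs at full precision through the solve. In-progress results are shown (rounded to four significant digits) alongside each step; each reported number is rounded a single time; the derived quantities, including the yield, the totals, glass mass, ignition loss, five oxide percentages, are computed from the batch weights per 500.0 t of glass at full precision as given in either problem or answer.
Target masses of each oxide per 500.0 t glass melt:
  B2O3: 10.84% × 500.0 = 54.20 t
  Al2O3: 11.17% × 500.0 = 55.85 t
  SiO2: 68.43% × 500.0 = 342.2 t
  CaO: 1.128% × 500.0 = 5.640 t
  K2O: 8.432% × 500.0 = 42.16 t
Sums-versus-targets review using the reported weights, on the stated basis (each sum matches its target mass given rounding of the digits):
  B2O3: 96.37·0.5624 = 54.20 t (target 54.20 t)
  Al2O3: 55.06·0.9960 + 337.8·0.003000 = 55.85 t (target 55.85 t)
  SiO2: 11.75·0.5171 + 337.8·0.9949 = 342.2 t (target 342.2 t)
  CaO: 11.75·0.4799 = 5.639 t (target 5.640 t)
  K2O: 61.99·0.6801 = 42.16 t (target 42.16 t)
Glass mass check: total batch − LOI = 500.0 t (per-oxide target masses sum to 500.0 t; the stated basis being 500.0 t — gaps are rounding artifacts).
Total batch = Σ batch = 563.0 t; Σ batch·LOI gives LOI loss = 62.97 t; as yield: glass ÷ batch → 88.82%.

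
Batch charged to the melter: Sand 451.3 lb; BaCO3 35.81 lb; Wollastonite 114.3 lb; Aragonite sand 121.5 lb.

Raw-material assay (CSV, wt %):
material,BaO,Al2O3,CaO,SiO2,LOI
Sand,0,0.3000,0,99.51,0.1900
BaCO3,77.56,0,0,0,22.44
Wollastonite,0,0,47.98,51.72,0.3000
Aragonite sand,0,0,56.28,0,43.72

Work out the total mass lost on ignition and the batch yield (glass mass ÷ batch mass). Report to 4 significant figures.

LOI loss = 62.36 lb; glass = 660.6 lb; yield = 91.37%

In-progress results are displayed, with 4-significant-figure rounding, at each printed step; all internal work carries full precision in all steps; exactly one rounding lands on every reported figure. All derived quantities (LOI, the four compositions, glass mass, the totals, the yield) are re-derived using the weight values for 660.6 lb of glass at full float precision as they appear in question or answer.
Material-by-material LOI:
  Sand: 451.3 × 0.001900 = 0.8575 lb
  BaCO3: 35.81 × 0.2244 = 8.036 lb
  Wollastonite: 114.3 × 0.003000 = 0.3429 lb
  Aragonite sand: 121.5 × 0.4372 = 53.12 lb
Total LOI = 62.36 lb
Glass = batch − LOI = 722.9 − 62.36 = 660.6 lb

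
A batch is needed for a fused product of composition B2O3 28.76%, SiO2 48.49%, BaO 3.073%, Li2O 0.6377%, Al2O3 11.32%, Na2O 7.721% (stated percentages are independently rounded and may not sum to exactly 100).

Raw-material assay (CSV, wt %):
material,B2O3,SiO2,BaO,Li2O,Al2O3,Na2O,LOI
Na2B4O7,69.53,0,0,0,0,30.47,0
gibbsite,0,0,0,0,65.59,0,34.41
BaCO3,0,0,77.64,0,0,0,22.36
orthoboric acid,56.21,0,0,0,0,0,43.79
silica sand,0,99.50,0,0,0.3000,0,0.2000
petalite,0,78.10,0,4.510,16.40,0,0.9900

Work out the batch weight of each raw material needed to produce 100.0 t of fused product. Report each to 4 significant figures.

All internal work keeps full precision from first step to last — working values are displayed rounded to 4 significant figures in the working; every reported number includes exactly one rounding. The derived quantities are recomputed starting from the weights on 100.0 t of glass at full float precision (glass mass, the totals, yield, ignition loss, six oxide percentages), as set out in question or answer.
Per-oxide target masses for 100.0 t fused product:
  B2O3: 28.76% × 100.0 = 28.76 t
  SiO2: 48.49% × 100.0 = 48.49 t
  BaO: 3.073% × 100.0 = 3.073 t
  Li2O: 0.6377% × 100.0 = 0.6377 t
  Al2O3: 11.32% × 100.0 = 11.32 t
  Na2O: 7.721% × 100.0 = 7.721 t
Checking each oxide sum per the reported batch figures, versus the basis set out (oxide sums agree with the targets once rounding is allowed for):
  B2O3: 25.34·0.6953 + 19.82·0.5621 = 28.76 t (target 28.76 t)
  SiO2: 37.64·0.9950 + 14.14·0.7810 = 48.50 t (target 48.49 t)
  BaO: 3.958·0.7764 = 3.073 t (target 3.073 t)
  Li2O: 14.14·0.04510 = 0.6377 t (target 0.6377 t)
  Al2O3: 13.55·0.6559 + 37.64·0.003000 + 14.14·0.1640 = 11.32 t (target 11.32 t)
  Na2O: 25.34·0.3047 = 7.721 t (target 7.721 t)
Glass mass check: whole batch net of LOI = 100.0 t (the Σ of target masses is 100.0 t; against the stated basis, 100.0 t — differing by rounding only).
Batch grand total — Σ batch = 114.4 t; ignition loss, Σ(batch × LOI) = 14.44 t; yield = glass ÷ total batch = 87.38%.

Batch per 100.0 t fused product:
  Na2B4O7: 25.34 t
  gibbsite: 13.55 t
  BaCO3: 3.958 t
  orthoboric acid: 19.82 t
  silica sand: 37.64 t
  petalite: 14.14 t
Total batch = 114.4 t; LOI loss = 14.44 t; yield = 87.38%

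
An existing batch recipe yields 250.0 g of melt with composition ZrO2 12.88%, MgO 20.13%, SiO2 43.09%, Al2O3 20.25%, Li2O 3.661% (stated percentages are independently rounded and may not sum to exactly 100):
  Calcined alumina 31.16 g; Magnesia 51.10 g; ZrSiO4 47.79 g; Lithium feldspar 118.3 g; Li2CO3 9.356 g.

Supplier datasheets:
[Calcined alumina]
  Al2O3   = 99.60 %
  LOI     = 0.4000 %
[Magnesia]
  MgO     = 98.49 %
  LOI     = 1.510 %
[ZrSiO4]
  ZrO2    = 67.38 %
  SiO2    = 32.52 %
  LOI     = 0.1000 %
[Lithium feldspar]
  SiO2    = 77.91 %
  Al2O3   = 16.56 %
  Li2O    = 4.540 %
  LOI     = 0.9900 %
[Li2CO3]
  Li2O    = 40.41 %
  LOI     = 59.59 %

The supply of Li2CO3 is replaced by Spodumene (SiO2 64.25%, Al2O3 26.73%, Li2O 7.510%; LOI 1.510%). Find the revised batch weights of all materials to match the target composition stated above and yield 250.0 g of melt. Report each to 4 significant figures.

All arithmetic carries full precision in all steps; in-progress results appear rounded off to 4 significant digits across the worked steps — each reported figure takes just one rounding; all derived quantities (the totals, ignition loss, the five compositions, net glass mass, the yield) are carried using the weight values per 250.0 g of glass in full precision, precisely as stated by the question or the answer.
Target masses of each oxide per 250.0 g melt:
  ZrO2: 12.88% × 250.0 = 32.20 g
  MgO: 20.13% × 250.0 = 50.32 g
  SiO2: 43.09% × 250.0 = 107.7 g
  Al2O3: 20.25% × 250.0 = 50.62 g
  Li2O: 3.661% × 250.0 = 9.152 g
Mass-balance tally per oxide on the weights just shown, versus the basis set out (delivered sums recover each target exact up to rounding of places):
  ZrO2: 47.79·0.6738 = 32.20 g (target 32.20 g)
  MgO: 51.10·0.9849 = 50.33 g (target 50.32 g)
  SiO2: 47.79·0.3252 + 35.53·0.7791 + 100.4·0.6425 = 107.7 g (target 107.7 g)
  Al2O3: 17.98·0.9960 + 35.53·0.1656 + 100.4·0.2673 = 50.63 g (target 50.62 g)
  Li2O: 35.53·0.04540 + 100.4·0.07510 = 9.153 g (target 9.152 g)
Glass-mass closure: net batch after ignition = 250.0 g (the Σ of target masses is 250.0 g; basis as stated: 250.0 g — a pure rounding effect).
Total batch = Σ batch = 252.8 g; LOI loss = Σ batch·LOI = 2.759 g; the yield ratio, glass ÷ batch: 98.91%.

Revised batch per 250.0 g melt:
  Calcined alumina: 17.98 g
  Magnesia: 51.10 g
  ZrSiO4: 47.79 g
  Lithium feldspar: 35.53 g
  Spodumene: 100.4 g
Total batch = 252.8 g; LOI loss = 2.759 g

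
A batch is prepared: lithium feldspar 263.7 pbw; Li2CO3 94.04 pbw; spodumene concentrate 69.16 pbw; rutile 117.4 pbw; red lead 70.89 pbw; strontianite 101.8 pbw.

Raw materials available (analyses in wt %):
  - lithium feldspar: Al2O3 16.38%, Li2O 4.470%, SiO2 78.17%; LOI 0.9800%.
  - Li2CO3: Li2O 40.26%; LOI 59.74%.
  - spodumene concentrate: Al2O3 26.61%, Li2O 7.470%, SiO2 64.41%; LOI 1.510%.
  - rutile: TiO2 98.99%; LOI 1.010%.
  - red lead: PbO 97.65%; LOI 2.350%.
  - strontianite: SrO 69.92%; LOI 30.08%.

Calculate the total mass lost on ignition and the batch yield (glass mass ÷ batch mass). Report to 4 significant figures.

LOI loss = 93.28 pbw; glass = 623.7 pbw; yield = 86.99%

Intermediates appear (rounded to four significant figures) as written; the whole derivation keeps full precision through every step — each reported result undergoes a single rounding; all derived quantities are recomputed at exact precision (ignition loss, totals, glass mass, the yield, the six compositions) from the batch weights per 623.7 pbw of glass as quoted within the problem or answer text.
Per-material ignition loss:
  lithium feldspar: 263.7 × 0.009800 = 2.584 pbw
  Li2CO3: 94.04 × 0.5974 = 56.18 pbw
  spodumene concentrate: 69.16 × 0.01510 = 1.044 pbw
  rutile: 117.4 × 0.01010 = 1.186 pbw
  red lead: 70.89 × 0.02350 = 1.666 pbw
  strontianite: 101.8 × 0.3008 = 30.62 pbw
Total LOI = 93.28 pbw
Glass = batch − LOI = 717.0 − 93.28 = 623.7 pbw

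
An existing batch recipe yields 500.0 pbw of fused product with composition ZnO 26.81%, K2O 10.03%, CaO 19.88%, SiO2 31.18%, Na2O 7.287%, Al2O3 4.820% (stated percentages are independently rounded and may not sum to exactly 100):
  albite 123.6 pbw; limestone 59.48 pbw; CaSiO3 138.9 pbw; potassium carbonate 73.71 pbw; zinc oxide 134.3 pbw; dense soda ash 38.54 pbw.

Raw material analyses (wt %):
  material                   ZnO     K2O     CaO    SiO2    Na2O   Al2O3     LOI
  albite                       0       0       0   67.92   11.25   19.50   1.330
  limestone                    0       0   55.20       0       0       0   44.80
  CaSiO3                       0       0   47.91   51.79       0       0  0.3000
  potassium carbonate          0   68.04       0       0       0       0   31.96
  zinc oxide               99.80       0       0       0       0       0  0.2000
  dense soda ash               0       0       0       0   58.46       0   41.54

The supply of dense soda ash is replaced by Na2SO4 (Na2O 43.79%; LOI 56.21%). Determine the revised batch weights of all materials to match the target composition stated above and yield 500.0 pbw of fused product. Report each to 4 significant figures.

Each numeric step keeps full precision all the way through. Working values are printed, rounded to four significant digits, on the page; every reported result receives exactly one rounding. Derived quantities (glass mass, the six compositions, ignition loss, yield, totals) are rebuilt from the weighed amounts for 500.0 pbw of glass at full precision as quoted within question or answer.
Oxide-by-oxide targets in 500.0 pbw fused product:
  ZnO: 26.81% × 500.0 = 134.0 pbw
  K2O: 10.03% × 500.0 = 50.15 pbw
  CaO: 19.88% × 500.0 = 99.40 pbw
  SiO2: 31.18% × 500.0 = 155.9 pbw
  Na2O: 7.287% × 500.0 = 36.44 pbw
  Al2O3: 4.820% × 500.0 = 24.10 pbw
Mass-balance tally per oxide per the reported batch figures, against the basis in use (sum by sum, the targets are met exact up to rounding of places):
  ZnO: 134.3·0.9980 = 134.0 pbw (target 134.0 pbw)
  K2O: 73.71·0.6804 = 50.15 pbw (target 50.15 pbw)
  CaO: 59.48·0.5520 + 138.9·0.4791 = 99.38 pbw (target 99.40 pbw)
  SiO2: 123.6·0.6792 + 138.9·0.5179 = 155.9 pbw (target 155.9 pbw)
  Na2O: 123.6·0.1125 + 51.45·0.4379 = 36.43 pbw (target 36.44 pbw)
  Al2O3: 123.6·0.1950 = 24.10 pbw (target 24.10 pbw)
Glass-mass sanity pass: total charge less LOI = 500.0 pbw (summing oxide targets gives 500.0 pbw; versus the stated basis of 500.0 pbw — deltas are rounding alone).
Adding the batch up: Σ batch = 581.4 pbw; ignition loss, Σ(batch × LOI) = 81.45 pbw; as yield: glass ÷ batch → 85.99%.

Revised batch per 500.0 pbw fused product:
  albite: 123.6 pbw
  limestone: 59.48 pbw
  CaSiO3: 138.9 pbw
  potassium carbonate: 73.71 pbw
  zinc oxide: 134.3 pbw
  Na2SO4: 51.45 pbw
Total batch = 581.4 pbw; LOI loss = 81.45 pbw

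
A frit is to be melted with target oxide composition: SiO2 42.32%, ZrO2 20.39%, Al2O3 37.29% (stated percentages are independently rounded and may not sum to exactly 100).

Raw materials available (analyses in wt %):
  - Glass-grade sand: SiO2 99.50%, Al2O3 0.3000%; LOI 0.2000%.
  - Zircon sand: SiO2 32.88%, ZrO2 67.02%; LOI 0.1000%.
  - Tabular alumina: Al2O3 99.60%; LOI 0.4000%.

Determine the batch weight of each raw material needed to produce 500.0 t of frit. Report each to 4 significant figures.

Batch per 500.0 t frit:
  Glass-grade sand: 162.4 t
  Zircon sand: 152.1 t
  Tabular alumina: 186.7 t
Total batch = 501.2 t; LOI loss = 1.224 t; yield = 99.76%

Every computation keeps exact precision end to end; the intermediate values are shown, rounded to 4 significant figures, within the worked lines; each reported number receives exactly one rounding. The derived quantities (glass mass, yield, totals, the three compositions, LOI) are re-derived in full precision starting from the weights on 500.0 t of glass exactly as printed in question or answer.
The oxide mass targets at 500.0 t frit:
  SiO2: 42.32% × 500.0 = 211.6 t
  ZrO2: 20.39% × 500.0 = 102.0 t
  Al2O3: 37.29% × 500.0 = 186.4 t
Sums-versus-targets review with the batch weights as given, against the basis in use (each sum matches its target mass exact up to rounding of places):
  SiO2: 162.4·0.9950 + 152.1·0.3288 = 211.6 t (target 211.6 t)
  ZrO2: 152.1·0.6702 = 101.9 t (target 102.0 t)
  Al2O3: 162.4·0.003000 + 186.7·0.9960 = 186.4 t (target 186.4 t)
Consistency of the glass mass: total batch − LOI = 500.0 t (per-oxide target masses sum to 500.0 t; versus the stated basis of 500.0 t — a pure rounding effect).
Batch grand total — Σ batch = 501.2 t; LOI loss = Σ batch·LOI = 1.224 t; yield: glass divided by total = 99.76%.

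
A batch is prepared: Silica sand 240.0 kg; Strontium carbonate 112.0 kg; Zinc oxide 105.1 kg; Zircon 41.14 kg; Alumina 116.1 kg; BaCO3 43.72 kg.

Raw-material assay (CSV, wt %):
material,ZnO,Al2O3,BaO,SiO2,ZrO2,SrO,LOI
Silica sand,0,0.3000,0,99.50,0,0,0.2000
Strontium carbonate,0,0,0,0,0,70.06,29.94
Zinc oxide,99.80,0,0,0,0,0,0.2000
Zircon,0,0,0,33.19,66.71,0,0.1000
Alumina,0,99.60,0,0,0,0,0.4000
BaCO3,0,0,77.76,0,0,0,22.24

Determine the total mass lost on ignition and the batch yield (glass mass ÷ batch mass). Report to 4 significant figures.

LOI loss = 44.45 kg; glass = 613.6 kg; yield = 93.25%

All internal work holds full precision all the way through. Values along the way appear, with 4-significant-figure rounding, when written out; exactly one rounding lands on each reported figure; the derived quantities are carried in full precision (ignition loss, net glass mass, yield, the totals, six oxide percentages) starting from the weights at 613.6 kg of glass, as given in the question or the answer.
Material-by-material LOI:
  Silica sand: 240.0 × 0.002000 = 0.4800 kg
  Strontium carbonate: 112.0 × 0.2994 = 33.53 kg
  Zinc oxide: 105.1 × 0.002000 = 0.2102 kg
  Zircon: 41.14 × 0.001000 = 0.04114 kg
  Alumina: 116.1 × 0.004000 = 0.4644 kg
  BaCO3: 43.72 × 0.2224 = 9.723 kg
Total LOI = 44.45 kg
Glass = batch − LOI = 658.1 − 44.45 = 613.6 kg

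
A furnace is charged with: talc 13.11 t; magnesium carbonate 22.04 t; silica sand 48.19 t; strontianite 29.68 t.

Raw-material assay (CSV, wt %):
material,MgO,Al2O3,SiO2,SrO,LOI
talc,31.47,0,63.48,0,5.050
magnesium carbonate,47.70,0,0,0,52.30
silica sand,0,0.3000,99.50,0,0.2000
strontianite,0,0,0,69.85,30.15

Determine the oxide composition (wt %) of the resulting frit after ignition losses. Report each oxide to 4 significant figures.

Glass mass = 91.79 t (batch 113.0 − LOI 21.23).
Composition: MgO 15.95%, Al2O3 0.1575%, SiO2 61.31%, SrO 22.59%

The whole derivation maintains exact precision from start to finish; in-progress results are displayed, rounded to 4 significant digits, as written — each reported figure sees exactly one rounding; derived quantities are recomputed in full float precision (yield, the totals, four oxide percentages, ignition loss, glass mass) starting from the weights per 91.79 t of glass precisely as stated by question or answer.
Per-oxide mass from batch:
  MgO: 13.11·0.3147 + 22.04·0.4770 = 14.64 t
  Al2O3: 48.19·0.003000 = 0.1446 t
  SiO2: 13.11·0.6348 + 48.19·0.9950 = 56.27 t
  SrO: 29.68·0.6985 = 20.73 t
LOI: 13.11·0.05050 + 22.04·0.5230 + 48.19·0.002000 + 29.68·0.3015 = 21.23 t
Glass = total batch minus LOI = 113.0 − 21.23 = 91.79 t (matching Σ of the oxides)
wt %: oxide over glass, times 100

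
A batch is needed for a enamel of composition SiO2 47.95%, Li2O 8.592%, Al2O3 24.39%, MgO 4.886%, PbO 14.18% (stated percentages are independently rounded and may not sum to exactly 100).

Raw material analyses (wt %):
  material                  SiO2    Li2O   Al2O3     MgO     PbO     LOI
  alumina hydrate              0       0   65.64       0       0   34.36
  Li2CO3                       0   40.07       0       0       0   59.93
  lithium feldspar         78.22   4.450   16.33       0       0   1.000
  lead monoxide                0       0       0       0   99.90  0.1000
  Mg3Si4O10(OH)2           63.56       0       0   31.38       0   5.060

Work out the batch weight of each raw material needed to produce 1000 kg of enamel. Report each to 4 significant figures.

Batch per 1000 kg enamel:
  alumina hydrate: 250.5 kg
  Li2CO3: 160.4 kg
  lithium feldspar: 486.5 kg
  lead monoxide: 141.9 kg
  Mg3Si4O10(OH)2: 155.7 kg
Total batch = 1195 kg; LOI loss = 195.1 kg; yield = 83.67%

In-progress results are displayed, with 4-significant-figure rounding, across the worked steps — all internal work maintains full precision at each step. Every reported number is rounded a single time. Derived quantities, which include LOI, the yield, five oxide percentages, totals, glass mass, are carried at full precision, as they appear in the question or the answer, using the weight values per 1000 kg of glass.
Target oxide masses per 1000 kg enamel:
  SiO2: 47.95% × 1000 = 479.5 kg
  Li2O: 8.592% × 1000 = 85.92 kg
  Al2O3: 24.39% × 1000 = 243.9 kg
  MgO: 4.886% × 1000 = 48.86 kg
  PbO: 14.18% × 1000 = 141.8 kg
Per-oxide balance check working from each reported weight, per the basis as stated (each sum matches its target mass up to rounding of the answer):
  SiO2: 486.5·0.7822 + 155.7·0.6356 = 479.5 kg (target 479.5 kg)
  Li2O: 160.4·0.4007 + 486.5·0.04450 = 85.92 kg (target 85.92 kg)
  Al2O3: 250.5·0.6564 + 486.5·0.1633 = 243.9 kg (target 243.9 kg)
  MgO: 155.7·0.3138 = 48.86 kg (target 48.86 kg)
  PbO: 141.9·0.9990 = 141.8 kg (target 141.8 kg)
Glass-mass bookkeeping: total batch − LOI = 999.9 kg (the Σ of target masses is 1000 kg; basis as stated: 1000 kg — differing by rounding only).
Total batch = Σ batch = 1195 kg; LOI removed, Σ of batch·LOI: 195.1 kg; glass ÷ batch gives a yield of 83.67%.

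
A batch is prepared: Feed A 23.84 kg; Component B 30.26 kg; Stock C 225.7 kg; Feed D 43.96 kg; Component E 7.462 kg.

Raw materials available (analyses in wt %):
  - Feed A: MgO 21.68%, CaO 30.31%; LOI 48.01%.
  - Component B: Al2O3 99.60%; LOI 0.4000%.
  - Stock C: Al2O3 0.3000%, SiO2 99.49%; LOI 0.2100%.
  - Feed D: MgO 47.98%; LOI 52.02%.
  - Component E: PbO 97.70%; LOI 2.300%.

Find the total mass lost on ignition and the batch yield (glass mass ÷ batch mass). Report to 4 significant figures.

Working values are rounded to 4 significant figures when displayed; all arithmetic keeps full precision through the solve — each reported figure is rounded just once — all derived quantities, which include ignition loss, five oxide percentages, the yield, totals, glass mass, are carried in exact precision, exactly as shown in the problem or the answer, from the batch weights for 296.1 kg of glass.
Material-by-material LOI:
  Feed A: 23.84 × 0.4801 = 11.45 kg
  Component B: 30.26 × 0.004000 = 0.1210 kg
  Stock C: 225.7 × 0.002100 = 0.4740 kg
  Feed D: 43.96 × 0.5202 = 22.87 kg
  Component E: 7.462 × 0.02300 = 0.1716 kg
Total LOI = 35.08 kg
Glass = batch − LOI = 331.2 − 35.08 = 296.1 kg

LOI loss = 35.08 kg; glass = 296.1 kg; yield = 89.41%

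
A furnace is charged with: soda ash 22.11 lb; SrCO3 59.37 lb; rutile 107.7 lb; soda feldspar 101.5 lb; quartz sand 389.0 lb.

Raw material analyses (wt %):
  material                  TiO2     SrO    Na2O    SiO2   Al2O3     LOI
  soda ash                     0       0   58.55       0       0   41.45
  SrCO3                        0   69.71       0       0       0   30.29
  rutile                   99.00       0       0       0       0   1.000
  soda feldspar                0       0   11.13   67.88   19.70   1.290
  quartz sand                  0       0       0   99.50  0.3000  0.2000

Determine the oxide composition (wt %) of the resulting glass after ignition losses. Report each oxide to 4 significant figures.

Glass mass = 649.4 lb (batch 679.7 − LOI 30.31).
Composition: TiO2 16.42%, SrO 6.373%, Na2O 3.733%, SiO2 70.21%, Al2O3 3.259%

The working math holds full float precision in every operation — values along the way are shown (rounded to four significant digits) across the worked steps — each reported result takes exactly one rounding. Derived quantities (yield, net glass mass, five oxide percentages, LOI, the totals) are rebuilt in exact precision starting from the weights at 649.4 lb of glass exactly as shown in the problem or the answer.
Per-oxide mass from batch:
  TiO2: 107.7·0.9900 = 106.6 lb
  SrO: 59.37·0.6971 = 41.39 lb
  Na2O: 22.11·0.5855 + 101.5·0.1113 = 24.24 lb
  SiO2: 101.5·0.6788 + 389.0·0.9950 = 456.0 lb
  Al2O3: 101.5·0.1970 + 389.0·0.003000 = 21.16 lb
LOI: 22.11·0.4145 + 59.37·0.3029 + 107.7·0.01000 + 101.5·0.01290 + 389.0·0.002000 = 30.31 lb
Resulting glass, batch − LOI: 679.7 − 30.31 = 649.4 lb (consistent with Σ oxide mass)
wt % = oxide mass / glass mass × 100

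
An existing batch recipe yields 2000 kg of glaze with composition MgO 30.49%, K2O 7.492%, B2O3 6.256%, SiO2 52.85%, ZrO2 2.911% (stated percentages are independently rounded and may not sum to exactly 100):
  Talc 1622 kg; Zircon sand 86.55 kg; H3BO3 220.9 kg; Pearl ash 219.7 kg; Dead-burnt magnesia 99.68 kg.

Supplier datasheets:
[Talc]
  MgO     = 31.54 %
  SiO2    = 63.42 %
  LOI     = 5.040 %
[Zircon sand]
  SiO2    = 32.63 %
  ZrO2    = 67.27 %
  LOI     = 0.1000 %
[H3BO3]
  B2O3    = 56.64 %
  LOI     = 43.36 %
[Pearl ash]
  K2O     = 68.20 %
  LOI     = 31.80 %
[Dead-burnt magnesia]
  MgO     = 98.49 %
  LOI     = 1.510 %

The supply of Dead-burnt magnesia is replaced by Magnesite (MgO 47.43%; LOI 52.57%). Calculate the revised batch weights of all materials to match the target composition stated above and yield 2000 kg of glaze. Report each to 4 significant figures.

Revised batch per 2000 kg glaze:
  Talc: 1622 kg
  Zircon sand: 86.55 kg
  H3BO3: 220.9 kg
  Pearl ash: 219.7 kg
  Magnesite: 207.0 kg
Total batch = 2356 kg; LOI loss = 356.3 kg

The whole derivation runs at exact precision in every operation — in-progress results are shown rounded to 4 significant digits in the working. Each reported value receives exactly one rounding. Derived quantities, which include ignition loss, totals, the five compositions, net glass mass, the yield, are computed at exact precision, as they appear in the problem or answer text, starting from the weights for 2000 kg of glass.
Oxide mass targets, per 2000 kg glaze:
  MgO: 30.49% × 2000 = 609.8 kg
  K2O: 7.492% × 2000 = 149.8 kg
  B2O3: 6.256% × 2000 = 125.1 kg
  SiO2: 52.85% × 2000 = 1057 kg
  ZrO2: 2.911% × 2000 = 58.22 kg
Mass-balance tally per oxide from the weights as reported, for the quoted basis mass (every target is met by its sum inside rounding margins):
  MgO: 1622·0.3154 + 207.0·0.4743 = 609.8 kg (target 609.8 kg)
  K2O: 219.7·0.6820 = 149.8 kg (target 149.8 kg)
  B2O3: 220.9·0.5664 = 125.1 kg (target 125.1 kg)
  SiO2: 1622·0.6342 + 86.55·0.3263 = 1057 kg (target 1057 kg)
  ZrO2: 86.55·0.6727 = 58.22 kg (target 58.22 kg)
Consistency of the glass mass: the batch minus its LOI: 2000 kg (oxide target masses add up to 2000 kg; versus the stated basis of 2000 kg — rounding explains the deltas).
Summing the batch: Σ batch = 2356 kg; the LOI term Σ batch·LOI equals 356.3 kg; yield = glass ÷ total batch = 84.88%.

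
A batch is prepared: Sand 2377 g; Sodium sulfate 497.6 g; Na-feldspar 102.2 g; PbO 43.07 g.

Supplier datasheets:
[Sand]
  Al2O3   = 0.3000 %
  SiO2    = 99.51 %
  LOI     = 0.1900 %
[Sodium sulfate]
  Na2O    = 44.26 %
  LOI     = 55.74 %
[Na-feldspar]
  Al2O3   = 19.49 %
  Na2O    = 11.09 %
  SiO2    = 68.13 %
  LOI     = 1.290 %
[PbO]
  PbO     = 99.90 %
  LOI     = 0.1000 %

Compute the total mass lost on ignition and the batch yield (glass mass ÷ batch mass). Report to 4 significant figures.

All arithmetic maintains exact precision all the way through — intermediates are displayed (rounded to 4 significant figures) at each printed step. Each reported number is rounded once only. Derived quantities are recomputed from the weighed amounts at 2737 g of glass in exact precision (ignition loss, four oxide percentages, glass mass, the yield, the totals), as quoted within question or answer.
Each material's LOI contribution:
  Sand: 2377 × 0.001900 = 4.516 g
  Sodium sulfate: 497.6 × 0.5574 = 277.4 g
  Na-feldspar: 102.2 × 0.01290 = 1.318 g
  PbO: 43.07 × 0.001000 = 0.04307 g
Total LOI = 283.2 g
Glass = batch − LOI = 3020 − 283.2 = 2737 g

LOI loss = 283.2 g; glass = 2737 g; yield = 90.62%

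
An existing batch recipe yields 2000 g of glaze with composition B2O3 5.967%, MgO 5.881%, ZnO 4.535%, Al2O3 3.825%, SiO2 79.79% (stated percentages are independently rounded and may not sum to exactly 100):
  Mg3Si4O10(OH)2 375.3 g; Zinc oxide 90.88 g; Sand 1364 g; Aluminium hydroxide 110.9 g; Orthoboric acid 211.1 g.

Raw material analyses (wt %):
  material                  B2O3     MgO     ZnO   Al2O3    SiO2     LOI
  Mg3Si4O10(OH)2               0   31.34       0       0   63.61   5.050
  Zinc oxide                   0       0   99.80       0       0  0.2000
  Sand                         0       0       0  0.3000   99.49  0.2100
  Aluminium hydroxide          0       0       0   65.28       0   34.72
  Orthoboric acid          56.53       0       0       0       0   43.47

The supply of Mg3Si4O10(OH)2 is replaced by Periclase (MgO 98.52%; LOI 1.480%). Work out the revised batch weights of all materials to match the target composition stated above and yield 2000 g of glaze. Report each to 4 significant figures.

Exact precision is held at all times; values along the way are printed rounded to four significant figures alongside each step — each reported figure takes a single rounding. Derived quantities (glass mass, LOI, yield, the totals, the five compositions) are recomputed at exact precision from the batch weights on 2000 g of glass exactly as shown in either problem or answer.
Oxide-by-oxide targets in 2000 g glaze:
  B2O3: 5.967% × 2000 = 119.3 g
  MgO: 5.881% × 2000 = 117.6 g
  ZnO: 4.535% × 2000 = 90.70 g
  Al2O3: 3.825% × 2000 = 76.50 g
  SiO2: 79.79% × 2000 = 1596 g
Checking each oxide sum per the reported batch figures, on the stated basis (sum by sum, the targets are met up to rounding of the answer):
  B2O3: 211.1·0.5653 = 119.3 g (target 119.3 g)
  MgO: 119.4·0.9852 = 117.6 g (target 117.6 g)
  ZnO: 90.88·0.9980 = 90.70 g (target 90.70 g)
  Al2O3: 1604·0.003000 + 109.8·0.6528 = 76.49 g (target 76.50 g)
  SiO2: 1604·0.9949 = 1596 g (target 1596 g)
Auditing the glass mass value: batch Σ − ignition loss = 2000 g (the Σ of target masses is 2000 g; the stated basis being 2000 g — differing by rounding only).
Whole-batch sum: Σ batch = 2135 g; ignition loss, Σ(batch × LOI) = 135.2 g; yield = glass ÷ total batch = 93.67%.

Revised batch per 2000 g glaze:
  Periclase: 119.4 g
  Zinc oxide: 90.88 g
  Sand: 1604 g
  Aluminium hydroxide: 109.8 g
  Orthoboric acid: 211.1 g
Total batch = 2135 g; LOI loss = 135.2 g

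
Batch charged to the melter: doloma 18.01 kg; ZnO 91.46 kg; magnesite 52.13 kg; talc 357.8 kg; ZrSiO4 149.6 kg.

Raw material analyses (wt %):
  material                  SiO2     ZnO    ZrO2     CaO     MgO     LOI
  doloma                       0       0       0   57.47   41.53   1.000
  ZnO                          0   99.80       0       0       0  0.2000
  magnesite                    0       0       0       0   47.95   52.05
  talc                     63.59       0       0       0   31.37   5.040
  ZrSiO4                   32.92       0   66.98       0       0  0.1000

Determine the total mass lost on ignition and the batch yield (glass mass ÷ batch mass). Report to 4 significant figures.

LOI loss = 45.68 kg; glass = 623.3 kg; yield = 93.17%

The intermediate values appear, rounded to 4 significant figures, in the printout. The whole derivation maintains exact precision all the way through — every reported figure includes exactly one rounding. All derived quantities, which include yield, ignition loss, net glass mass, totals, the five compositions, are computed at full float precision, exactly as shown in problem or answer, starting from the weights per 623.3 kg of glass.
Ignition loss by material:
  doloma: 18.01 × 0.01000 = 0.1801 kg
  ZnO: 91.46 × 0.002000 = 0.1829 kg
  magnesite: 52.13 × 0.5205 = 27.13 kg
  talc: 357.8 × 0.05040 = 18.03 kg
  ZrSiO4: 149.6 × 0.001000 = 0.1496 kg
Total LOI = 45.68 kg
Glass = batch − LOI = 669.0 − 45.68 = 623.3 kg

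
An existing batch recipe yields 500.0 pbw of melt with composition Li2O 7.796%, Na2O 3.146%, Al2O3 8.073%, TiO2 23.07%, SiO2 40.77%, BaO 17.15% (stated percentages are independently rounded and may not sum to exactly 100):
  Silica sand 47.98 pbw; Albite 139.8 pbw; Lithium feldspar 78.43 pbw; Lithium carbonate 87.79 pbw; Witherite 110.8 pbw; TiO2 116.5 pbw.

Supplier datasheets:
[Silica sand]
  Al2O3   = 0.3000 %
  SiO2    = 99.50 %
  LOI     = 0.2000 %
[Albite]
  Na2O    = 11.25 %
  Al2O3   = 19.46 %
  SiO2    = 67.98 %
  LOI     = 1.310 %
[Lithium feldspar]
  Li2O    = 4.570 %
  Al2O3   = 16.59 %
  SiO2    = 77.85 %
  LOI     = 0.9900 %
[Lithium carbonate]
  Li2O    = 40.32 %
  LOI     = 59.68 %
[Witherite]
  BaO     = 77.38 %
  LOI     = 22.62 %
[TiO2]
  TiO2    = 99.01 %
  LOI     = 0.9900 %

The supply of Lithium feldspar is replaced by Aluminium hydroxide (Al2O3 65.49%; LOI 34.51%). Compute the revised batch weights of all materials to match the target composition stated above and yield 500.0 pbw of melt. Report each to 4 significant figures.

Revised batch per 500.0 pbw melt:
  Silica sand: 109.3 pbw
  Albite: 139.8 pbw
  Aluminium hydroxide: 19.59 pbw
  Lithium carbonate: 96.68 pbw
  Witherite: 110.8 pbw
  TiO2: 116.5 pbw
Total batch = 592.7 pbw; LOI loss = 92.73 pbw

The intermediate values appear, rounded to four significant digits, on the page; each numeric step keeps full precision end to end — a single rounding finalizes every reported number; derived quantities, which include the yield, LOI, glass mass, totals, the six compositions, are re-derived in exact precision, precisely as stated by question or answer, from the batch weights on 500.0 pbw of glass.
Oxide mass targets, per 500.0 pbw melt:
  Li2O: 7.796% × 500.0 = 38.98 pbw
  Na2O: 3.146% × 500.0 = 15.73 pbw
  Al2O3: 8.073% × 500.0 = 40.36 pbw
  TiO2: 23.07% × 500.0 = 115.4 pbw
  SiO2: 40.77% × 500.0 = 203.8 pbw
  BaO: 17.15% × 500.0 = 85.75 pbw
Verifying the oxide balance per the reported batch figures, against the basis in use (sums match the target masses within answer rounding):
  Li2O: 96.68·0.4032 = 38.98 pbw (target 38.98 pbw)
  Na2O: 139.8·0.1125 = 15.73 pbw (target 15.73 pbw)
  Al2O3: 109.3·0.003000 + 139.8·0.1946 + 19.59·0.6549 = 40.36 pbw (target 40.36 pbw)
  TiO2: 116.5·0.9901 = 115.3 pbw (target 115.4 pbw)
  SiO2: 109.3·0.9950 + 139.8·0.6798 = 203.8 pbw (target 203.8 pbw)
  BaO: 110.8·0.7738 = 85.74 pbw (target 85.75 pbw)
Glass-mass closure: total batch − LOI = 499.9 pbw (per-oxide target masses sum to 500.0 pbw; with the basis standing at 500.0 pbw — any gap is answer rounding).
Summing the batch: Σ batch = 592.7 pbw; LOI removed, Σ of batch·LOI: 92.73 pbw; yield, glass over the total, = 84.35%.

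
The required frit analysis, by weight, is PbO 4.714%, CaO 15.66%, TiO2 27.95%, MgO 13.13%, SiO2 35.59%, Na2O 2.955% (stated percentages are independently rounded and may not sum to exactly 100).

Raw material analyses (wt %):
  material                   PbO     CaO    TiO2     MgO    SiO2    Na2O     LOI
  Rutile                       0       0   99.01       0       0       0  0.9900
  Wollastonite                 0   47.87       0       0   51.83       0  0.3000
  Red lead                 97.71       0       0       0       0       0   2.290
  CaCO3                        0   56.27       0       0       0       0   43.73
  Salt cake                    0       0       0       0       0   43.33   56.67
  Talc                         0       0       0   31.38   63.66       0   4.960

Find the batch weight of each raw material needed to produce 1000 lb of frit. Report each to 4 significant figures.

Batch per 1000 lb frit:
  Rutile: 282.3 lb
  Wollastonite: 172.7 lb
  Red lead: 48.24 lb
  CaCO3: 131.3 lb
  Salt cake: 68.20 lb
  Talc: 418.4 lb
Total batch = 1121 lb; LOI loss = 121.2 lb; yield = 89.19%

Each numeric step keeps exact precision all the way through. Working values are printed rounded to 4 significant figures at each printed step — a single rounding finalizes each reported figure — derived quantities are recomputed in full precision (net glass mass, LOI, totals, the yield, six oxide percentages) from the weighed amounts at 1000 lb of glass, as they appear in problem or answer.
The oxide mass targets at 1000 lb frit:
  PbO: 4.714% × 1000 = 47.14 lb
  CaO: 15.66% × 1000 = 156.6 lb
  TiO2: 27.95% × 1000 = 279.5 lb
  MgO: 13.13% × 1000 = 131.3 lb
  SiO2: 35.59% × 1000 = 355.9 lb
  Na2O: 2.955% × 1000 = 29.55 lb
Mass-balance tally per oxide from the weights as reported, on the stated basis (target by target, the sums agree exact up to rounding of places):
  PbO: 48.24·0.9771 = 47.14 lb (target 47.14 lb)
  CaO: 172.7·0.4787 + 131.3·0.5627 = 156.6 lb (target 156.6 lb)
  TiO2: 282.3·0.9901 = 279.5 lb (target 279.5 lb)
  MgO: 418.4·0.3138 = 131.3 lb (target 131.3 lb)
  SiO2: 172.7·0.5183 + 418.4·0.6366 = 355.9 lb (target 355.9 lb)
  Na2O: 68.20·0.4333 = 29.55 lb (target 29.55 lb)
Glass-mass sanity pass: the batch minus its LOI: 999.9 lb (summing oxide targets gives 1000 lb; versus the stated basis of 1000 lb — gaps are rounding artifacts).
Summing the batch: Σ batch = 1121 lb; Σ batch·LOI gives LOI loss = 121.2 lb; glass ÷ batch gives a yield of 89.19%.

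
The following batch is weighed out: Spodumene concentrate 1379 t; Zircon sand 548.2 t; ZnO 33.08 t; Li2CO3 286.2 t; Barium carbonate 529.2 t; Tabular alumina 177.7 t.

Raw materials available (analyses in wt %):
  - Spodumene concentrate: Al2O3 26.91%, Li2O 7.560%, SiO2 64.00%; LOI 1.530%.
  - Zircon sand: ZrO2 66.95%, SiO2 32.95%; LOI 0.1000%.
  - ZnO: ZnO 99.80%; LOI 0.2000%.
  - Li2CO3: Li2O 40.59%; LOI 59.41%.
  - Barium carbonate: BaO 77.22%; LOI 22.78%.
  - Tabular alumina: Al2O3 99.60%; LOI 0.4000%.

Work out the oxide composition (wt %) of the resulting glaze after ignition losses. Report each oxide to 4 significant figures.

Each numeric step runs at exact precision in all steps. The intermediate values are printed, rounded to four significant digits, alongside each step; every reported figure takes exactly one rounding. The derived quantities, which include yield, net glass mass, ignition loss, the six compositions, totals, are recomputed at exact precision, as written in question or answer, from the weighed amounts per 2640 t of glass.
Oxide-by-oxide delivered mass:
  ZnO: 33.08·0.9980 = 33.01 t
  Al2O3: 1379·0.2691 + 177.7·0.9960 = 548.1 t
  ZrO2: 548.2·0.6695 = 367.0 t
  BaO: 529.2·0.7722 = 408.6 t
  Li2O: 1379·0.07560 + 286.2·0.4059 = 220.4 t
  SiO2: 1379·0.6400 + 548.2·0.3295 = 1063 t
LOI: 1379·0.01530 + 548.2·0.001000 + 33.08·0.002000 + 286.2·0.5941 + 529.2·0.2278 + 177.7·0.004000 = 313.0 t
Glass mass = batch − LOI = 2953 − 313.0 = 2640 t (consistent with Σ oxide mass)
each wt % is 100 × oxide ÷ glass

Glass mass = 2640 t (batch 2953 − LOI 313.0).
Composition: ZnO 1.250%, Al2O3 20.76%, ZrO2 13.90%, BaO 15.48%, Li2O 8.348%, SiO2 40.27%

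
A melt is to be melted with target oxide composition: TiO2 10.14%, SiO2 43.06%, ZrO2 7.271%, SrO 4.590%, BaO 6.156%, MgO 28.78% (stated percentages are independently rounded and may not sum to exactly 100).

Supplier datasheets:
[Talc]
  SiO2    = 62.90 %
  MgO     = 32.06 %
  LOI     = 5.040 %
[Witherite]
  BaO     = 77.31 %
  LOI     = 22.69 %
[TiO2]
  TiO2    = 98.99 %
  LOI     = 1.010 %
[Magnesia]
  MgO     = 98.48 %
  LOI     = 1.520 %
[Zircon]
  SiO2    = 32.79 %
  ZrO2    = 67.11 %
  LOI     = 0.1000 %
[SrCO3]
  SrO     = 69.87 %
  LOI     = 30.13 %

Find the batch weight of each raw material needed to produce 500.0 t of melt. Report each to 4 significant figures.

Batch per 500.0 t melt:
  Talc: 314.0 t
  Witherite: 39.81 t
  TiO2: 51.22 t
  Magnesia: 43.88 t
  Zircon: 54.17 t
  SrCO3: 32.85 t
Total batch = 535.9 t; LOI loss = 35.99 t; yield = 93.28%

Each numeric step keeps full precision end to end. Mid-chain values are displayed rounded to 4 significant figures across the worked steps. Each reported result receives exactly one rounding. The derived quantities, which include yield, totals, six oxide percentages, LOI, net glass mass, are recomputed in full float precision, as given in problem or answer, from the weighed amounts per 500.0 t of glass.
Oxide mass targets, per 500.0 t melt:
  TiO2: 10.14% × 500.0 = 50.70 t
  SiO2: 43.06% × 500.0 = 215.3 t
  ZrO2: 7.271% × 500.0 = 36.35 t
  SrO: 4.590% × 500.0 = 22.95 t
  BaO: 6.156% × 500.0 = 30.78 t
  MgO: 28.78% × 500.0 = 143.9 t
Checking each oxide sum applying the batch weights above, at the basis given (summed amounts equal target values exact up to rounding of places):
  TiO2: 51.22·0.9899 = 50.70 t (target 50.70 t)
  SiO2: 314.0·0.6290 + 54.17·0.3279 = 215.3 t (target 215.3 t)
  ZrO2: 54.17·0.6711 = 36.35 t (target 36.35 t)
  SrO: 32.85·0.6987 = 22.95 t (target 22.95 t)
  BaO: 39.81·0.7731 = 30.78 t (target 30.78 t)
  MgO: 314.0·0.3206 + 43.88·0.9848 = 143.9 t (target 143.9 t)
Mass balance on the glass: the batch minus its LOI: 499.9 t (the targets, summed, come to 500.0 t; basis as stated: 500.0 t — gaps are rounding artifacts).
Summing the batch: Σ batch = 535.9 t; the LOI term Σ batch·LOI equals 35.99 t; yield: glass divided by total = 93.28%.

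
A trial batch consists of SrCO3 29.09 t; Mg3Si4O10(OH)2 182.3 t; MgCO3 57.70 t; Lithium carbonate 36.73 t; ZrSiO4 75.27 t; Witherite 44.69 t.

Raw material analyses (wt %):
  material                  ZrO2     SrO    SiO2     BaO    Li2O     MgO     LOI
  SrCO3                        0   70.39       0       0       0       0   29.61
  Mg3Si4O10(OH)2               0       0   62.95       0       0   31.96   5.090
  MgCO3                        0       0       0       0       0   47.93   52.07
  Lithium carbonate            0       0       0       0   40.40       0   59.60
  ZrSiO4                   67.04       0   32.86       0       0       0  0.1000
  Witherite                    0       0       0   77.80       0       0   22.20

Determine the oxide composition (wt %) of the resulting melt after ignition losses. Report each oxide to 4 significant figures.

Glass mass = 346.0 t (batch 425.8 − LOI 79.82).
Composition: ZrO2 14.59%, SrO 5.919%, SiO2 40.32%, BaO 10.05%, Li2O 4.289%, MgO 24.84%

The whole derivation runs at full float precision end to end. Mid-chain values are displayed, rounded to 4 significant figures, when written out. Every reported figure receives exactly one rounding. Derived quantities, which include the yield, glass mass, six oxide percentages, totals, ignition loss, are re-derived in exact precision, exactly as shown in the problem or the answer, using the weight values per 346.0 t of glass.
Per-oxide mass from batch:
  ZrO2: 75.27·0.6704 = 50.46 t
  SrO: 29.09·0.7039 = 20.48 t
  SiO2: 182.3·0.6295 + 75.27·0.3286 = 139.5 t
  BaO: 44.69·0.7780 = 34.77 t
  Li2O: 36.73·0.4040 = 14.84 t
  MgO: 182.3·0.3196 + 57.70·0.4793 = 85.92 t
LOI: 29.09·0.2961 + 182.3·0.05090 + 57.70·0.5207 + 36.73·0.5960 + 75.27·0.001000 + 44.69·0.2220 = 79.82 t
batch − LOI leaves glass = 425.8 − 79.82 = 346.0 t (equal to the oxide-mass sum)
wt % = 100 × oxide mass / glass mass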